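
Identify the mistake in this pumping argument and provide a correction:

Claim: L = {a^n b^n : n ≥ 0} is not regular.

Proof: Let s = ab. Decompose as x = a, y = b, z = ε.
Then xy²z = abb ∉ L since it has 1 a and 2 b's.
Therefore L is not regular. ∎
Error: The string s = ab might be shorter than the pumping length p.

Correction: Choose s = a^p b^p to ensure |s| ≥ p. Also, the decomposition is wrong: with |xy| ≤ p, y cannot include b's when s starts with p a's.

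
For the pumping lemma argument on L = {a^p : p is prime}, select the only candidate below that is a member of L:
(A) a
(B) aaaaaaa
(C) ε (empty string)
(B) aaaaaaa

The pumping lemma is applied to a string s that lies in L, so first check membership of each option:
- (A) a has length 1, which is not prime, so it is not in L ✗
- (B) aaaaaaa has length 7, which is prime, so it is in L ✓
- (C) ε has length 0, which is not prime, so it is not in L ✗

Only (B) aaaaaaa is in L, so it is the only candidate that could play the role of s.
(In a complete proof one picks s in terms of the pumping length p so that |s| ≥ p is guaranteed; a fixed string like aaaaaaa illustrates the shape of such an s.)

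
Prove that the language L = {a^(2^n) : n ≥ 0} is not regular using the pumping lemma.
Assume for contradiction that L is regular, and let p ≥ 1 be the pumping length given by the pumping lemma.
Choose s = a^(2^p). Then s ∈ L and |s| = 2^p ≥ p.
By the pumping lemma, s = xyz for some x, y, z with |xy| ≤ p, |y| ≥ 1, and xy^i z ∈ L for every i ≥ 0.
Here y = a^k for some k with 1 ≤ k ≤ |xy| ≤ p, and p < 2^p.

Take i = 2: |xy²z| = 2^p + k.
Now 2^p < 2^p + k ≤ 2^p + p < 2^p + 2^p = 2^(p+1).
So |xy²z| lies strictly between the consecutive powers of two 2^p and 2^(p+1), hence is not a power of 2, and xy²z ∉ L.

This contradicts the pumping lemma, which requires xy^i z ∈ L for all i ≥ 0.
Hence L = {a^(2^n) : n ≥ 0} is not regular. ∎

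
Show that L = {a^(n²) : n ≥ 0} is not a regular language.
Assume for contradiction that L is regular, and let p ≥ 1 be the pumping length given by the pumping lemma.
Choose s = a^(p²). Then s ∈ L and |s| = p² ≥ p.
By the pumping lemma, s = xyz for some x, y, z with |xy| ≤ p, |y| ≥ 1, and xy^i z ∈ L for every i ≥ 0.
Here y = a^k for some k with 1 ≤ k ≤ |xy| ≤ p.

Take i = 2: |xy²z| = p² + k.
Now p² < p² + k ≤ p² + p < p² + 2p + 1 = (p + 1)².
So |xy²z| lies strictly between the consecutive squares p² and (p + 1)², hence is not a perfect square, and xy²z ∉ L.

This contradicts the pumping lemma, which requires xy^i z ∈ L for all i ≥ 0.
Hence L = {a^(n²) : n ≥ 0} is not regular. ∎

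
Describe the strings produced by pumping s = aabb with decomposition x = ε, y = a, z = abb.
{xy^i z : i ≥ 0} = {a^(i+1) b^2 : i ≥ 0} = {abb, aabb, aaabb, ...}

With x = ε, y = a, z = abb: Starting with aabb and pumping the first 'a' (z = abb keeps the second 'a'), we get strings with i+1 a's followed by 2 b's for i = 0, 1, 2, ...; note bb is not produced because z always contributes one a.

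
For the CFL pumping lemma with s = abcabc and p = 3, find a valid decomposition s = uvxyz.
u='ab', v='c', x='a', y='b', z='c'

For s = abcabc with pumping length p = 3:

One valid decomposition:
- u = 'ab'
- v = 'c'
- x = 'a'
- y = 'b'
- z = 'c'

Verification:
- uvxyz = 'ab' + 'c' + 'a' + 'b' + 'c' = abcabc ✓
- |vxy| = |'cab'| = 3 ≤ 3 ✓
- |vy| = |'cb'| = 2 > 0 ✓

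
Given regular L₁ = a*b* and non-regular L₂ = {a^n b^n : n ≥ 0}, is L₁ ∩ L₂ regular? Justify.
No — L₁ ∩ L₂ is not regular.

Every string a^n b^n already lies in a*b*, so L₁ ∩ L₂ = {a^n b^n : n ≥ 0} = L₂ itself, which is the standard non-regular language (pump s = a^p b^p).

Note that the bare facts "L₁ regular, L₂ non-regular" do not settle the question by themselves: the closure of regular languages under ∪, ∩, complement and difference applies only when BOTH operands are regular. With a non-regular operand the result can come out regular or non-regular depending on the specific languages, so one has to work out L₁ ∩ L₂ for this particular pair, as above.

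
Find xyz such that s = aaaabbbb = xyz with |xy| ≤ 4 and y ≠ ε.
x = 'aaa', y = 'a', z = 'bbbb'

For s = aaaabbbb and p = 4, one valid decomposition is:
- x = 'aaa' (length 3)
- y = 'a' (length 1)
- z = 'bbbb' (length 4)

Verification:
- xyz = 'aaa' + 'a' + 'bbbb' = aaaabbbb ✓
- |xy| = 4 ≤ 4 ✓
- |y| = 1 > 0 ✓

All pumping lemma constraints are satisfied.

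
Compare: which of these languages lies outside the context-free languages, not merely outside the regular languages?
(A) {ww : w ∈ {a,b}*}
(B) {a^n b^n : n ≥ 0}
(A) {ww : w ∈ {a,b}*}

(A) {ww : w ∈ {a,b}*} requires the CFL pumping lemma.

- {a^n b^n : n ≥ 0} is context-free (but not regular)
  • Can be shown non-regular with the regular pumping lemma
  • After pumping, the number of a's and b's become unequal

- {ww : w ∈ {a,b}*} is NOT context-free
  • Requires the CFL pumping lemma to prove
  • Even a PDA cannot compare two arbitrary halves symbol by symbol; CFL pumping on a^p b^p a^p b^p fails

The CFL pumping lemma is "stronger" in that it can prove non-membership
in the larger class of context-free languages.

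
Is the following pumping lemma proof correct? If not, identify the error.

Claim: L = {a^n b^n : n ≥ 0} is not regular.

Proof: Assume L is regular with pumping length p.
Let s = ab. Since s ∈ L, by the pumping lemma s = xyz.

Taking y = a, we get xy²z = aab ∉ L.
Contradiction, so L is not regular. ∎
The proof is INCORRECT.

Error: The string s = ab may be shorter than p.
The pumping lemma only applies to strings with |s| ≥ p, and p is not under our control.
We must choose s in terms of p, e.g. s = a^p b^p, to ensure |s| ≥ p.
(The proof also fixes one particular y; a valid argument must handle every decomposition with |xy| ≤ p and |y| ≥ 1 — for s = a^p b^p this forces y = a^k, and then xy²z = a^(p+k) b^p ∉ L.)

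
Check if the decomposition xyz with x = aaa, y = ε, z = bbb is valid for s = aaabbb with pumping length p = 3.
Violated: |y| > 0

The decomposition x = aaa, y = ε, z = bbb for s = aaabbb with p = 3
violates the constraint: |y| > 0

|y| = 0, but the pumping lemma requires |y| > 0 (y must be non-empty).

Pumping lemma constraints:
1. xyz = s (decomposition is valid)
2. |xy| ≤ p
3. |y| > 0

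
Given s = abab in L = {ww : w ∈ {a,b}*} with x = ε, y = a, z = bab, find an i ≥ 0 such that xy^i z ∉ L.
i = 0

xy⁰z = ε · ε · bab = bab; bab has odd length 3, so it cannot be written as ww and is not in L.
(Other choices also work, e.g. i = 2, 3; only i = 1 is guaranteed to stay in L since xy¹z = s.)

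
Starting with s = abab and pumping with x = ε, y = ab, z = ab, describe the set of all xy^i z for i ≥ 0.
{xy^i z : i ≥ 0} = {(ab)^(i+1) : i ≥ 0} = {ab, abab, ababab, ...}

With x = ε, y = ab, z = ab: Pumping 'ab' gives strings of alternating a's and b's.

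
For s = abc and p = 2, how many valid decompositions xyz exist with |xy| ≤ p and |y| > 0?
3

For s = 'abc' with pumping length p = 2:

Constraints: |xy| ≤ 2, |y| > 0

Valid decompositions (|xy| ≤ p, |y| ≥ 1):
  • x='', y='a', z='bc'
  • x='a', y='b', z='c'
  • x='', y='ab', z='c'

Total count: 3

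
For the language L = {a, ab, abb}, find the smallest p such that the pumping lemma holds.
p = 4

For a finite language L, the pumping lemma holds vacuously if p > max|s| for s ∈ L.

The longest string in L = {a, ab, abb} has length 3.
If p = 4, then no string s ∈ L has |s| ≥ p, so the condition is vacuously true.

The minimum pumping length is p = 4.

Why no smaller p works: for any p ≤ 3, the longest string s ∈ L has |s| = 3 ≥ p, so it would
have to be pumpable; but pumping up (i = 2, 3, ...) produces ever longer strings, which cannot all lie in the
finite language L. So the pumping property fails for every p ≤ 3.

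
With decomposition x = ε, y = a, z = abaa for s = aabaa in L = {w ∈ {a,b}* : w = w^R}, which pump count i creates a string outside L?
i = 0

xy⁰z = ε · ε · abaa = abaa; abaa reversed is aaba ≠ abaa, so it is not a palindrome and is not in L.
(Other choices also work, e.g. i = 2, 3; only i = 1 is guaranteed to stay in L since xy¹z = s.)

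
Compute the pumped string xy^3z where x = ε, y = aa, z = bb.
aaaaaabb

Given x = '', y = 'aa', z = 'bb' and i = 3:

xy^3z = x + y·y·...·y (3 times) + z
       = '' + 'aa'^3 + 'bb'
       = '' + 'aaaaaa' + 'bb'
       = 'aaaaaabb'

The pumped string is 'aaaaaabb' with length 8.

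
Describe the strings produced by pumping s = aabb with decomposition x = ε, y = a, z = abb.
{xy^i z : i ≥ 0} = {a^(i+1) b^2 : i ≥ 0} = {abb, aabb, aaabb, ...}

With x = ε, y = a, z = abb: Starting with aabb and pumping the first 'a' (z = abb keeps the second 'a'), we get strings with i+1 a's followed by 2 b's for i = 0, 1, 2, ...; note bb is not produced because z always contributes one a.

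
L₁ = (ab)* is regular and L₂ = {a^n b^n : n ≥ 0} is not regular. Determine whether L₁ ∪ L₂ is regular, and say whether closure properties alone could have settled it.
No — L₁ ∪ L₂ is not regular.

Let U = (ab)* ∪ {a^n b^n}. If U were regular, then U ∩ aa*bb* would be regular (closure under intersection with a regular language). But (ab)* ∩ aa*bb* = {ab} and {a^n b^n} ∩ aa*bb* = {a^n b^n : n ≥ 1}, so U ∩ aa*bb* = {a^n b^n : n ≥ 1}, which is not regular. Hence U is not regular.

Note that the bare facts "L₁ regular, L₂ non-regular" do not settle the question by themselves: the closure of regular languages under ∪, ∩, complement and difference applies only when BOTH operands are regular. With a non-regular operand the result can come out regular or non-regular depending on the specific languages, so one has to work out L₁ ∪ L₂ for this particular pair, as above.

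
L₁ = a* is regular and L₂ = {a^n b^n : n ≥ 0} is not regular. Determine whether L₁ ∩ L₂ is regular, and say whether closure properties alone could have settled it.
Yes — L₁ ∩ L₂ is regular.

A string of a* contains no b's, and the only string of {a^n b^n} with no b's is ε (n = 0). So L₁ ∩ L₂ = {ε}, a finite language, which is regular.

Note that the bare facts "L₁ regular, L₂ non-regular" do not settle the question by themselves: the closure of regular languages under ∪, ∩, complement and difference applies only when BOTH operands are regular. With a non-regular operand the result can come out regular or non-regular depending on the specific languages, so one has to work out L₁ ∩ L₂ for this particular pair, as above.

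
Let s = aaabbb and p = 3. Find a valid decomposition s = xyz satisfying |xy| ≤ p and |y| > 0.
x = 'aa', y = 'a', z = 'bbb'

For s = aaabbb and p = 3, one valid decomposition is:
- x = 'aa' (length 2)
- y = 'a' (length 1)
- z = 'bbb' (length 3)

Verification:
- xyz = 'aa' + 'a' + 'bbb' = aaabbb ✓
- |xy| = 3 ≤ 3 ✓
- |y| = 1 > 0 ✓

All pumping lemma constraints are satisfied.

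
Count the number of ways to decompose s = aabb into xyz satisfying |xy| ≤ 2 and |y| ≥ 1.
3

For s = 'aabb' with pumping length p = 2:

Constraints: |xy| ≤ 2, |y| > 0

Valid decompositions (|xy| ≤ p, |y| ≥ 1):
  • x='', y='a', z='abb'
  • x='a', y='a', z='bb'
  • x='', y='aa', z='bb'

Total count: 3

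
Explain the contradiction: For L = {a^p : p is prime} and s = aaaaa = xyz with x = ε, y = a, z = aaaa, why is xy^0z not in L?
xy⁰z = aaaa ∉ L

Pumping with i = 0 replaces y = a by y⁰ = ε:
- Original: s = xyz = aaaaa; aaaaa has length 5, which is prime, so it is in L
- Pumped: xy⁰z = ε · ε · aaaa = aaaa
- aaaa has length 4 = 2 × 2, which is not prime, so it is not in L

The pumping lemma would require xy⁰z ∈ L, so this decomposition yields a contradiction.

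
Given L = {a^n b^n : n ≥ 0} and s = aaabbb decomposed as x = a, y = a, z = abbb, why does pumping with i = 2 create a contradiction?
xy²z = aaaabbb ∉ L

Pumping with i = 2 replaces y = a by y² = aa:
- Original: s = xyz = aaabbb; aaabbb = a^3 b^3 has equal counts (3 = 3), so it is in L
- Pumped: xy²z = a · aa · abbb = aaaabbb
- aaaabbb has 4 a's and 3 b's; 4 ≠ 3, so it is not in L

The pumping lemma would require xy²z ∈ L, so this decomposition yields a contradiction.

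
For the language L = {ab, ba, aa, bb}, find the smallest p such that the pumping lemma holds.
p = 3

For a finite language L, the pumping lemma holds vacuously if p > max|s| for s ∈ L.

The longest string in L = {ab, ba, aa, bb} has length 2.
If p = 3, then no string s ∈ L has |s| ≥ p, so the condition is vacuously true.

The minimum pumping length is p = 3.

Why no smaller p works: for any p ≤ 2, the longest string s ∈ L has |s| = 2 ≥ p, so it would
have to be pumpable; but pumping up (i = 2, 3, ...) produces ever longer strings, which cannot all lie in the
finite language L. So the pumping property fails for every p ≤ 2.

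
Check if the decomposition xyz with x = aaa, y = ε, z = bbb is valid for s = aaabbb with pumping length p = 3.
Violated: |y| > 0

The decomposition x = aaa, y = ε, z = bbb for s = aaabbb with p = 3
violates the constraint: |y| > 0

|y| = 0, but the pumping lemma requires |y| > 0 (y must be non-empty).

Pumping lemma constraints:
1. xyz = s (decomposition is valid)
2. |xy| ≤ p
3. |y| > 0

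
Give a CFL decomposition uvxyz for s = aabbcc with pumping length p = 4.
u='a', v='a', x='bb', y='c', z='c'

For s = aabbcc with pumping length p = 4:

One valid decomposition:
- u = 'a'
- v = 'a'
- x = 'bb'
- y = 'c'
- z = 'c'

Verification:
- uvxyz = 'a' + 'a' + 'bb' + 'c' + 'c' = aabbcc ✓
- |vxy| = |'abbc'| = 4 ≤ 4 ✓
- |vy| = |'ac'| = 2 > 0 ✓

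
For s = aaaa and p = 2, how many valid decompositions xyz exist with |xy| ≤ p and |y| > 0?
3

For s = 'aaaa' with pumping length p = 2:

Constraints: |xy| ≤ 2, |y| > 0

Valid decompositions (|xy| ≤ p, |y| ≥ 1):
  • x='', y='a', z='aaa'
  • x='a', y='a', z='aa'
  • x='', y='aa', z='aa'

Total count: 3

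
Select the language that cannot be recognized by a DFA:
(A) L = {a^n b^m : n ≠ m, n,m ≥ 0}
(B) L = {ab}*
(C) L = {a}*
(A) {a^n b^m : n ≠ m, n,m ≥ 0}

(A) L = {a^n b^m : n ≠ m, n,m ≥ 0} is NOT regular.

The pumping lemma can be used to prove this:
After pumping a's, we can make n = m

The other languages are regular because they can be recognized by finite automata.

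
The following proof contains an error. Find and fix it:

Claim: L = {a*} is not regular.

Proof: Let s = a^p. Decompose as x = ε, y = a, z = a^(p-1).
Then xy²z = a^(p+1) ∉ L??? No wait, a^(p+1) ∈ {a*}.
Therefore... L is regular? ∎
Error: The proof attempts to show a*  is not regular, but a* IS regular!

Correction: a* is a regular language (recognized by a simple DFA with one accepting state and self-loop on 'a'). The pumping lemma can only prove non-regularity, not regularity. For regular languages, pumping always works.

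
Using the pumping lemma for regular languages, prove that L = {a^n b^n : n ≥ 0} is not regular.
Assume for contradiction that L is regular, and let p ≥ 1 be the pumping length given by the pumping lemma.
Choose s = a^p b^p. Then s ∈ L and |s| = 2p ≥ p.
By the pumping lemma, s = xyz for some x, y, z with |xy| ≤ p, |y| ≥ 1, and xy^i z ∈ L for every i ≥ 0.
Since |xy| ≤ p and the first p symbols of s are all a's, we must have y = a^k for some k with 1 ≤ k ≤ p.

Take i = 0: xy⁰z = a^(p − k) b^p.
This string has p − k a's but p b's, and p − k < p because k ≥ 1. So xy⁰z ∉ L.

This contradicts the pumping lemma, which requires xy^i z ∈ L for all i ≥ 0.
Hence L = {a^n b^n : n ≥ 0} is not regular. ∎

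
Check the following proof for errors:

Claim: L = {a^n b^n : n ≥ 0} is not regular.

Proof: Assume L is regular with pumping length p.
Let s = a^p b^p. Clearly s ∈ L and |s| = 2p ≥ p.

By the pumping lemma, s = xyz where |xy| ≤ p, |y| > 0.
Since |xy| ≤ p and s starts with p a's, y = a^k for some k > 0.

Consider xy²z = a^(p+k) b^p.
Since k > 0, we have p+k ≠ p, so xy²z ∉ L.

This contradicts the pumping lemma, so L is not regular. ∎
The proof is correct.

This proof is valid because:
1. The string s = a^p b^p is correctly in L
2. The decomposition analysis is correct: y must consist only of a's
3. The contradiction is valid: pumping increases a's but not b's
4. The conclusion follows logically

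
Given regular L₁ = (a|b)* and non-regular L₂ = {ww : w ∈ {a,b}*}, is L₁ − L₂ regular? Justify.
No — L₁ − L₂ is not regular.

L₁ − L₂ is the complement of {ww} within {a,b}*. If it were regular, its complement {ww} would be regular as well (regular languages are closed under complement) — contradiction. So L₁ − L₂ is not regular.

Note that the bare facts "L₁ regular, L₂ non-regular" do not settle the question by themselves: the closure of regular languages under ∪, ∩, complement and difference applies only when BOTH operands are regular. With a non-regular operand the result can come out regular or non-regular depending on the specific languages, so one has to work out L₁ − L₂ for this particular pair, as above.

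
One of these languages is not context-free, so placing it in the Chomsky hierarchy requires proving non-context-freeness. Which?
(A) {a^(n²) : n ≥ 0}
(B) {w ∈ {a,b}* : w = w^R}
(A) {a^(n²) : n ≥ 0}

(A) {a^(n²) : n ≥ 0} requires the CFL pumping lemma.

- {w ∈ {a,b}* : w = w^R} is context-free (but not regular)
  • Can be shown non-regular with the regular pumping lemma
  • After pumping, the string is no longer symmetric

- {a^(n²) : n ≥ 0} is NOT context-free
  • Requires the CFL pumping lemma to prove
  • Gaps between squares grow unboundedly

The CFL pumping lemma is "stronger" in that it can prove non-membership
in the larger class of context-free languages.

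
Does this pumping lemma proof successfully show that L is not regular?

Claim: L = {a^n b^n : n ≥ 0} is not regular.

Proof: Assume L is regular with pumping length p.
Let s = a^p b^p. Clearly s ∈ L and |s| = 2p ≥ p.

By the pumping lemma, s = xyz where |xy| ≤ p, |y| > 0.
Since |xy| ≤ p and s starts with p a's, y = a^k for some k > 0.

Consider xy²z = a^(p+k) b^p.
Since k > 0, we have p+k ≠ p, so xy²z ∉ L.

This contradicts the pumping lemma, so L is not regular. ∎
The proof is correct.

This proof is valid because:
1. The string s = a^p b^p is correctly in L
2. The decomposition analysis is correct: y must consist only of a's
3. The contradiction is valid: pumping increases a's but not b's
4. The conclusion follows logically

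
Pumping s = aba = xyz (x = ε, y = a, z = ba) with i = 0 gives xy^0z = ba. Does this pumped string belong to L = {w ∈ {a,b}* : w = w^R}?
No

xy⁰z = ε · ε · ba = ba.
ba reversed is ab ≠ ba, so it is not a palindrome and is not in L.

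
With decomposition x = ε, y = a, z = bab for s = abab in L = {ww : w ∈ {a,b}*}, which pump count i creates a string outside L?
i = 2

xy²z = ε · aa · bab = aabab; aabab has odd length 5, so it cannot be written as ww and is not in L.
(Other choices also work, e.g. i = 0, 3; only i = 1 is guaranteed to stay in L since xy¹z = s.)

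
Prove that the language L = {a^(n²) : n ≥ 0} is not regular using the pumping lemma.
Assume for contradiction that L is regular, and let p ≥ 1 be the pumping length given by the pumping lemma.
Choose s = a^(p²). Then s ∈ L and |s| = p² ≥ p.
By the pumping lemma, s = xyz for some x, y, z with |xy| ≤ p, |y| ≥ 1, and xy^i z ∈ L for every i ≥ 0.
Here y = a^k for some k with 1 ≤ k ≤ |xy| ≤ p.

Take i = 2: |xy²z| = p² + k.
Now p² < p² + k ≤ p² + p < p² + 2p + 1 = (p + 1)².
So |xy²z| lies strictly between the consecutive squares p² and (p + 1)², hence is not a perfect square, and xy²z ∉ L.

This contradicts the pumping lemma, which requires xy^i z ∈ L for all i ≥ 0.
Hence L = {a^(n²) : n ≥ 0} is not regular. ∎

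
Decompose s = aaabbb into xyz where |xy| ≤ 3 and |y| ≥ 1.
x = '', y = 'aa', z = 'abbb'

For s = aaabbb and p = 3, one valid decomposition is:
- x = '' (length 0)
- y = 'aa' (length 2)
- z = 'abbb' (length 4)

Verification:
- xyz = '' + 'aa' + 'abbb' = aaabbb ✓
- |xy| = 2 ≤ 3 ✓
- |y| = 2 > 0 ✓

All pumping lemma constraints are satisfied.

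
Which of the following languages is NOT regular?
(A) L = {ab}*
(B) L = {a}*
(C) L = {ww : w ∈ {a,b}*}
(C) {ww : w ∈ {a,b}*}

(C) L = {ww : w ∈ {a,b}*} is NOT regular.

The pumping lemma can be used to prove this:
After pumping, the two halves no longer match

The other languages are regular because they can be recognized by finite automata.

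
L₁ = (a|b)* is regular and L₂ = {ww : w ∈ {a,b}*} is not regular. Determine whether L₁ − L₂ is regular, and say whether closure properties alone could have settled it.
No — L₁ − L₂ is not regular.

L₁ − L₂ is the complement of {ww} within {a,b}*. If it were regular, its complement {ww} would be regular as well (regular languages are closed under complement) — contradiction. So L₁ − L₂ is not regular.

Note that the bare facts "L₁ regular, L₂ non-regular" do not settle the question by themselves: the closure of regular languages under ∪, ∩, complement and difference applies only when BOTH operands are regular. With a non-regular operand the result can come out regular or non-regular depending on the specific languages, so one has to work out L₁ − L₂ for this particular pair, as above.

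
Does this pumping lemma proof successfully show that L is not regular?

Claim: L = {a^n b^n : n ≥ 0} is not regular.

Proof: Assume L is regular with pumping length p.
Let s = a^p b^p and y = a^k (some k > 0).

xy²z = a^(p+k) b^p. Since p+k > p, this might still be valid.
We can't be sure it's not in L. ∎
The proof is INCORRECT.

Error: The conclusion is wrong.
xy²z = a^(p+k) b^p is definitely NOT in L because the number of a's (p+k) ≠ number of b's (p).
The proof incorrectly doubts what is actually a valid contradiction.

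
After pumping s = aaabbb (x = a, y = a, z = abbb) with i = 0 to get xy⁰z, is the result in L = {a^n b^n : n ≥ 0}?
No

xy⁰z = a · ε · abbb = aabbb.
aabbb has 2 a's and 3 b's; 2 ≠ 3, so it is not in L.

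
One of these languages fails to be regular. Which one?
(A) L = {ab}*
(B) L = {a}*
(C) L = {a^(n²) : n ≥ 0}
(C) {a^(n²) : n ≥ 0}

(C) L = {a^(n²) : n ≥ 0} is NOT regular.

The pumping lemma can be used to prove this:
After pumping, length is no longer a perfect square

The other languages are regular because they can be recognized by finite automata.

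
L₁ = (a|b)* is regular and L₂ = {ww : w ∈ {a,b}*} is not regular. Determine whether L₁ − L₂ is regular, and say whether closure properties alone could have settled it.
No — L₁ − L₂ is not regular.

L₁ − L₂ is the complement of {ww} within {a,b}*. If it were regular, its complement {ww} would be regular as well (regular languages are closed under complement) — contradiction. So L₁ − L₂ is not regular.

Note that the bare facts "L₁ regular, L₂ non-regular" do not settle the question by themselves: the closure of regular languages under ∪, ∩, complement and difference applies only when BOTH operands are regular. With a non-regular operand the result can come out regular or non-regular depending on the specific languages, so one has to work out L₁ − L₂ for this particular pair, as above.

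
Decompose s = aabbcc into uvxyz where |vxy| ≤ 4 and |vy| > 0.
u='a', v='a', x='bb', y='c', z='c'

For s = aabbcc with pumping length p = 4:

One valid decomposition:
- u = 'a'
- v = 'a'
- x = 'bb'
- y = 'c'
- z = 'c'

Verification:
- uvxyz = 'a' + 'a' + 'bb' + 'c' + 'c' = aabbcc ✓
- |vxy| = |'abbc'| = 4 ≤ 4 ✓
- |vy| = |'ac'| = 2 > 0 ✓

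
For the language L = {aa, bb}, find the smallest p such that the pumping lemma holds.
p = 3

For a finite language L, the pumping lemma holds vacuously if p > max|s| for s ∈ L.

The longest string in L = {aa, bb} has length 2.
If p = 3, then no string s ∈ L has |s| ≥ p, so the condition is vacuously true.

The minimum pumping length is p = 3.

Why no smaller p works: for any p ≤ 2, the longest string s ∈ L has |s| = 2 ≥ p, so it would
have to be pumpable; but pumping up (i = 2, 3, ...) produces ever longer strings, which cannot all lie in the
finite language L. So the pumping property fails for every p ≤ 2.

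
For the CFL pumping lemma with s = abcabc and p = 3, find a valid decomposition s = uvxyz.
u='ab', v='c', x='a', y='b', z='c'

For s = abcabc with pumping length p = 3:

One valid decomposition:
- u = 'ab'
- v = 'c'
- x = 'a'
- y = 'b'
- z = 'c'

Verification:
- uvxyz = 'ab' + 'c' + 'a' + 'b' + 'c' = abcabc ✓
- |vxy| = |'cab'| = 3 ≤ 3 ✓
- |vy| = |'cb'| = 2 > 0 ✓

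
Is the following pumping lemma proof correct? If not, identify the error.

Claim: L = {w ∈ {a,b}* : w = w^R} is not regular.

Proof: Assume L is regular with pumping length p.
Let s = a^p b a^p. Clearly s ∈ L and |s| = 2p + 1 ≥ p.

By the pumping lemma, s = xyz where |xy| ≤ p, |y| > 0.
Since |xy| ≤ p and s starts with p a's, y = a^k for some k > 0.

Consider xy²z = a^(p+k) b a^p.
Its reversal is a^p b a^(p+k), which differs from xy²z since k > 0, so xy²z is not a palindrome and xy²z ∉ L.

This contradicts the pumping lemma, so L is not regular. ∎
The proof is correct.

This proof is valid because:
1. s = a^p b a^p is in L and is chosen in terms of p, so |s| ≥ p holds for every p
2. The decomposition analysis is correct: |xy| ≤ p forces y to lie inside the leading a's
3. The contradiction is valid: a^(p+k) b a^p has more a's before the b than after it, so it is not a palindrome
4. The conclusion follows logically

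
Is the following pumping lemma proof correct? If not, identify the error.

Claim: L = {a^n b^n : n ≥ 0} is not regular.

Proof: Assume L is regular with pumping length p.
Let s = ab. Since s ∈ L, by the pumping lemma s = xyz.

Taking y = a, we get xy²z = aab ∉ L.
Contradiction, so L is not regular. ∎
The proof is INCORRECT.

Error: The string s = ab may be shorter than p.
The pumping lemma only applies to strings with |s| ≥ p, and p is not under our control.
We must choose s in terms of p, e.g. s = a^p b^p, to ensure |s| ≥ p.
(The proof also fixes one particular y; a valid argument must handle every decomposition with |xy| ≤ p and |y| ≥ 1 — for s = a^p b^p this forces y = a^k, and then xy²z = a^(p+k) b^p ∉ L.)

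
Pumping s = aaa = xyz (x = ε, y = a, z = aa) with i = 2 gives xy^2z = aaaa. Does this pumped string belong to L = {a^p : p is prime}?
No

xy²z = ε · aa · aa = aaaa.
aaaa has length 4 = 2 × 2, which is not prime, so it is not in L.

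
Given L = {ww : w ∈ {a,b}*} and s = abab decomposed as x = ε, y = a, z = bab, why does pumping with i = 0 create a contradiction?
xy⁰z = bab ∉ L

Pumping with i = 0 replaces y = a by y⁰ = ε:
- Original: s = xyz = abab; abab splits into halves ab · ab, which are equal, so it is in L (w = ab)
- Pumped: xy⁰z = ε · ε · bab = bab
- bab has odd length 3, so it cannot be written as ww and is not in L

The pumping lemma would require xy⁰z ∈ L, so this decomposition yields a contradiction.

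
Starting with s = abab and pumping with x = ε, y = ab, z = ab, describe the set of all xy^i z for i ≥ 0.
{xy^i z : i ≥ 0} = {(ab)^(i+1) : i ≥ 0} = {ab, abab, ababab, ...}

With x = ε, y = ab, z = ab: Pumping 'ab' gives strings of alternating a's and b's.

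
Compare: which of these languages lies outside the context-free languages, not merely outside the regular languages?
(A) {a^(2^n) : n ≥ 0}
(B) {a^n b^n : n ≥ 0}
(A) {a^(2^n) : n ≥ 0}

(A) {a^(2^n) : n ≥ 0} requires the CFL pumping lemma.

- {a^n b^n : n ≥ 0} is context-free (but not regular)
  • Can be shown non-regular with the regular pumping lemma
  • After pumping, the number of a's and b's become unequal

- {a^(2^n) : n ≥ 0} is NOT context-free
  • Requires the CFL pumping lemma to prove
  • Gaps between powers of 2 grow exponentially

The CFL pumping lemma is "stronger" in that it can prove non-membership
in the larger class of context-free languages.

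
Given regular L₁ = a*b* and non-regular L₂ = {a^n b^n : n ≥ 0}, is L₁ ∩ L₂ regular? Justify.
No — L₁ ∩ L₂ is not regular.

Every string a^n b^n already lies in a*b*, so L₁ ∩ L₂ = {a^n b^n : n ≥ 0} = L₂ itself, which is the standard non-regular language (pump s = a^p b^p).

Note that the bare facts "L₁ regular, L₂ non-regular" do not settle the question by themselves: the closure of regular languages under ∪, ∩, complement and difference applies only when BOTH operands are regular. With a non-regular operand the result can come out regular or non-regular depending on the specific languages, so one has to work out L₁ ∩ L₂ for this particular pair, as above.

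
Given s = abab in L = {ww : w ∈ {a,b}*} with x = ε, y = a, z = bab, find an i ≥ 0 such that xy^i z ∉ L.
i = 0

xy⁰z = ε · ε · bab = bab; bab has odd length 3, so it cannot be written as ww and is not in L.
(Other choices also work, e.g. i = 2, 3; only i = 1 is guaranteed to stay in L since xy¹z = s.)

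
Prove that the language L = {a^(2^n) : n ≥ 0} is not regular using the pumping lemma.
Assume for contradiction that L is regular, and let p ≥ 1 be the pumping length given by the pumping lemma.
Choose s = a^(2^p). Then s ∈ L and |s| = 2^p ≥ p.
By the pumping lemma, s = xyz for some x, y, z with |xy| ≤ p, |y| ≥ 1, and xy^i z ∈ L for every i ≥ 0.
Here y = a^k for some k with 1 ≤ k ≤ |xy| ≤ p, and p < 2^p.

Take i = 2: |xy²z| = 2^p + k.
Now 2^p < 2^p + k ≤ 2^p + p < 2^p + 2^p = 2^(p+1).
So |xy²z| lies strictly between the consecutive powers of two 2^p and 2^(p+1), hence is not a power of 2, and xy²z ∉ L.

This contradicts the pumping lemma, which requires xy^i z ∈ L for all i ≥ 0.
Hence L = {a^(2^n) : n ≥ 0} is not regular. ∎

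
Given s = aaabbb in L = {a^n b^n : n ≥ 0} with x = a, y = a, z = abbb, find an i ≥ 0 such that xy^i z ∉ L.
i = 0

xy⁰z = a · ε · abbb = aabbb; aabbb has 2 a's and 3 b's; 2 ≠ 3, so it is not in L.
(Other choices also work, e.g. i = 2, 3; only i = 1 is guaranteed to stay in L since xy¹z = s.)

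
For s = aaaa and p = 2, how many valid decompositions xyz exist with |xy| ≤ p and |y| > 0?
3

For s = 'aaaa' with pumping length p = 2:

Constraints: |xy| ≤ 2, |y| > 0

Valid decompositions (|xy| ≤ p, |y| ≥ 1):
  • x='', y='a', z='aaa'
  • x='a', y='a', z='aa'
  • x='', y='aa', z='aa'

Total count: 3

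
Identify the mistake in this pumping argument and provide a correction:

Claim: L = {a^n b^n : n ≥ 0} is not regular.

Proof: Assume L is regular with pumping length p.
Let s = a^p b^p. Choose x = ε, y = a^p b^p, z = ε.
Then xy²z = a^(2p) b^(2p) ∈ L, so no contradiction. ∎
Error: The decomposition violates |xy| ≤ p. With y = a^p b^p, |xy| = |y| = 2p > p. (The proof also miscomputes xy²z, which would be a^p b^p a^p b^p rather than a^(2p) b^(2p), and it wrongly treats one harmless decomposition as settling the matter — the prover does not get to choose the decomposition.)

Correction: The pumping lemma requires |xy| ≤ p, and the argument must handle every decomposition satisfying |xy| ≤ p, |y| ≥ 1. Since s starts with p a's, any such y consists only of a's, say y = a^k with k ≥ 1. Then xy²z = a^(p+k) b^p has unequal numbers of a's and b's, so xy²z ∉ L — the required contradiction.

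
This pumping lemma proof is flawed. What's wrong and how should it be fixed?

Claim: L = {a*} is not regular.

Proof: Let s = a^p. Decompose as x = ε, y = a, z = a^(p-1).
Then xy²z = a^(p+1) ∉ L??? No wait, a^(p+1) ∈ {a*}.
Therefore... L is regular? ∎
Error: The proof attempts to show a*  is not regular, but a* IS regular!

Correction: a* is a regular language (recognized by a simple DFA with one accepting state and self-loop on 'a'). The pumping lemma can only prove non-regularity, not regularity. For regular languages, pumping always works.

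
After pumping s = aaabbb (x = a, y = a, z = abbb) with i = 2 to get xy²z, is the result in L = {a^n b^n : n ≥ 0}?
No

xy²z = a · aa · abbb = aaaabbb.
aaaabbb has 4 a's and 3 b's; 4 ≠ 3, so it is not in L.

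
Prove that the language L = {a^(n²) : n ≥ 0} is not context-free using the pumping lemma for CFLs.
Assume for contradiction that L is context-free, and let p ≥ 1 be the pumping length given by the pumping lemma for CFLs.
Choose s = a^(p²). Then s ∈ L and |s| = p² ≥ p.
By the CFL pumping lemma, s = uvxyz for some u, v, x, y, z with |vxy| ≤ p, |vy| ≥ 1, and uv^i xy^i z ∈ L for every i ≥ 0.
All symbols are a's, so only lengths matter: let k = |vy|, with 1 ≤ k ≤ |vxy| ≤ p.

Take i = 2: |uv²xy²z| = p² + k, and p² < p² + k ≤ p² + p < (p + 1)².
So the length lies strictly between consecutive squares and is not a perfect square; uv²xy²z ∉ L.

This contradicts the CFL pumping lemma, which requires uv^i xy^i z ∈ L for all i ≥ 0.
Hence L = {a^(n²) : n ≥ 0} is not context-free. ∎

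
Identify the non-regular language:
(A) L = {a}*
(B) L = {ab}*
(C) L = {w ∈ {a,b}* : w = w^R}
(C) {w ∈ {a,b}* : w = w^R}

(C) L = {w ∈ {a,b}* : w = w^R} is NOT regular.

The pumping lemma can be used to prove this:
After pumping, the string is no longer symmetric

The other languages are regular because they can be recognized by finite automata.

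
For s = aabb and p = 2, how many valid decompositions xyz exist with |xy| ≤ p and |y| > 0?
3

For s = 'aabb' with pumping length p = 2:

Constraints: |xy| ≤ 2, |y| > 0

Valid decompositions (|xy| ≤ p, |y| ≥ 1):
  • x='', y='a', z='abb'
  • x='a', y='a', z='bb'
  • x='', y='aa', z='bb'

Total count: 3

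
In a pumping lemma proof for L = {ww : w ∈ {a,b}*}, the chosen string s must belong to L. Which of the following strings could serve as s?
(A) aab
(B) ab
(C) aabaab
(C) aabaab

The pumping lemma is applied to a string s that lies in L, so first check membership of each option:
- (A) aab has odd length 3, so it cannot be written as ww and is not in L ✗
- (B) ab has length 2; its halves are a and b, which differ, so it is not in L ✗
- (C) aabaab splits into halves aab · aab, which are equal, so it is in L (w = aab) ✓

Only (C) aabaab is in L, so it is the only candidate that could play the role of s.
(In a complete proof one picks s in terms of the pumping length p so that |s| ≥ p is guaranteed; a fixed string like aabaab illustrates the shape of such an s.)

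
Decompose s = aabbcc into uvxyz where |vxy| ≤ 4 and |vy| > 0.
u='a', v='a', x='bb', y='c', z='c'

For s = aabbcc with pumping length p = 4:

One valid decomposition:
- u = 'a'
- v = 'a'
- x = 'bb'
- y = 'c'
- z = 'c'

Verification:
- uvxyz = 'a' + 'a' + 'bb' + 'c' + 'c' = aabbcc ✓
- |vxy| = |'abbc'| = 4 ≤ 4 ✓
- |vy| = |'ac'| = 2 > 0 ✓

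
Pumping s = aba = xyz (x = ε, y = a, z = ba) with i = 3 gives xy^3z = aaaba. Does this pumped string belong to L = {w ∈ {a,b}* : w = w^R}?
No

xy³z = ε · aaa · ba = aaaba.
aaaba reversed is abaaa ≠ aaaba, so it is not a palindrome and is not in L.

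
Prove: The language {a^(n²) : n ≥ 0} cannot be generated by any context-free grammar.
Assume for contradiction that L is context-free, and let p ≥ 1 be the pumping length given by the pumping lemma for CFLs.
Choose s = a^(p²). Then s ∈ L and |s| = p² ≥ p.
By the CFL pumping lemma, s = uvxyz for some u, v, x, y, z with |vxy| ≤ p, |vy| ≥ 1, and uv^i xy^i z ∈ L for every i ≥ 0.
All symbols are a's, so only lengths matter: let k = |vy|, with 1 ≤ k ≤ |vxy| ≤ p.

Take i = 2: |uv²xy²z| = p² + k, and p² < p² + k ≤ p² + p < (p + 1)².
So the length lies strictly between consecutive squares and is not a perfect square; uv²xy²z ∉ L.

This contradicts the CFL pumping lemma, which requires uv^i xy^i z ∈ L for all i ≥ 0.
Hence L = {a^(n²) : n ≥ 0} is not context-free. ∎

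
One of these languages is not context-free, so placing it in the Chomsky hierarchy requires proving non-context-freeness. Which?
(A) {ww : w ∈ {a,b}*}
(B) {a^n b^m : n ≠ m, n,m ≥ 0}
(A) {ww : w ∈ {a,b}*}

(A) {ww : w ∈ {a,b}*} requires the CFL pumping lemma.

- {a^n b^m : n ≠ m, n,m ≥ 0} is context-free (but not regular)
  • Can be shown non-regular with the regular pumping lemma
  • After pumping a's, we can make n = m

- {ww : w ∈ {a,b}*} is NOT context-free
  • Requires the CFL pumping lemma to prove
  • Even a PDA cannot compare two arbitrary halves symbol by symbol; CFL pumping on a^p b^p a^p b^p fails

The CFL pumping lemma is "stronger" in that it can prove non-membership
in the larger class of context-free languages.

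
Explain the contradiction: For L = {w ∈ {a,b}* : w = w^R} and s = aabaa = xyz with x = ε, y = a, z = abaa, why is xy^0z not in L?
xy⁰z = abaa ∉ L

Pumping with i = 0 replaces y = a by y⁰ = ε:
- Original: s = xyz = aabaa; aabaa reversed is aabaa, the same string, so it is a palindrome and is in L
- Pumped: xy⁰z = ε · ε · abaa = abaa
- abaa reversed is aaba ≠ abaa, so it is not a palindrome and is not in L

The pumping lemma would require xy⁰z ∈ L, so this decomposition yields a contradiction.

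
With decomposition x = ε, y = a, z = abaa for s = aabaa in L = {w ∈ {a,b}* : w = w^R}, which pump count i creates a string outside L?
i = 0

xy⁰z = ε · ε · abaa = abaa; abaa reversed is aaba ≠ abaa, so it is not a palindrome and is not in L.
(Other choices also work, e.g. i = 2, 3; only i = 1 is guaranteed to stay in L since xy¹z = s.)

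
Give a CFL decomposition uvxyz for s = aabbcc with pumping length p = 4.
u='a', v='a', x='bb', y='c', z='c'

For s = aabbcc with pumping length p = 4:

One valid decomposition:
- u = 'a'
- v = 'a'
- x = 'bb'
- y = 'c'
- z = 'c'

Verification:
- uvxyz = 'a' + 'a' + 'bb' + 'c' + 'c' = aabbcc ✓
- |vxy| = |'abbc'| = 4 ≤ 4 ✓
- |vy| = |'ac'| = 2 > 0 ✓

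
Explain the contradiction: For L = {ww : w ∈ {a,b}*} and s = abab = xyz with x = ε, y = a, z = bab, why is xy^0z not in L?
xy⁰z = bab ∉ L

Pumping with i = 0 replaces y = a by y⁰ = ε:
- Original: s = xyz = abab; abab splits into halves ab · ab, which are equal, so it is in L (w = ab)
- Pumped: xy⁰z = ε · ε · bab = bab
- bab has odd length 3, so it cannot be written as ww and is not in L

The pumping lemma would require xy⁰z ∈ L, so this decomposition yields a contradiction.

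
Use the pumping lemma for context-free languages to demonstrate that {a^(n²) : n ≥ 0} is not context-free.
Assume for contradiction that L is context-free, and let p ≥ 1 be the pumping length given by the pumping lemma for CFLs.
Choose s = a^(p²). Then s ∈ L and |s| = p² ≥ p.
By the CFL pumping lemma, s = uvxyz for some u, v, x, y, z with |vxy| ≤ p, |vy| ≥ 1, and uv^i xy^i z ∈ L for every i ≥ 0.
All symbols are a's, so only lengths matter: let k = |vy|, with 1 ≤ k ≤ |vxy| ≤ p.

Take i = 2: |uv²xy²z| = p² + k, and p² < p² + k ≤ p² + p < (p + 1)².
So the length lies strictly between consecutive squares and is not a perfect square; uv²xy²z ∉ L.

This contradicts the CFL pumping lemma, which requires uv^i xy^i z ∈ L for all i ≥ 0.
Hence L = {a^(n²) : n ≥ 0} is not context-free. ∎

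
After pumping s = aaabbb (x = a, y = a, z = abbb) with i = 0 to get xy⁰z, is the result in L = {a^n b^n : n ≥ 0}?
No

xy⁰z = a · ε · abbb = aabbb.
aabbb has 2 a's and 3 b's; 2 ≠ 3, so it is not in L.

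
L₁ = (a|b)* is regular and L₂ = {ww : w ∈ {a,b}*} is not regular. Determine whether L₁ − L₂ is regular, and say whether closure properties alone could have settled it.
No — L₁ − L₂ is not regular.

L₁ − L₂ is the complement of {ww} within {a,b}*. If it were regular, its complement {ww} would be regular as well (regular languages are closed under complement) — contradiction. So L₁ − L₂ is not regular.

Note that the bare facts "L₁ regular, L₂ non-regular" do not settle the question by themselves: the closure of regular languages under ∪, ∩, complement and difference applies only when BOTH operands are regular. With a non-regular operand the result can come out regular or non-regular depending on the specific languages, so one has to work out L₁ − L₂ for this particular pair, as above.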